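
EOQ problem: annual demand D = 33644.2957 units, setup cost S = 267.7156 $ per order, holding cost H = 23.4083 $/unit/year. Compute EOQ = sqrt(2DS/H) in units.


2*D*S = 2 * 33644.2957 * 267.7156 = 18014205.6198
2*D*S/H = 769564.8817
EOQ = sqrt(769564.8817) = 877.2485

877.2485 units


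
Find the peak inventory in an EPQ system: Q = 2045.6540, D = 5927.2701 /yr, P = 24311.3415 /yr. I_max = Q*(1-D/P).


D/P = 0.2438
1 - D/P = 0.7562
I_max = 2045.6540 * 0.7562 = 1546.9097

1546.9097 units


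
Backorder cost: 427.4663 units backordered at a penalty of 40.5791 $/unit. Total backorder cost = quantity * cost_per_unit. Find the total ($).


Total = 427.4663 * 40.5791 = 17346.1977

17346.1977 $


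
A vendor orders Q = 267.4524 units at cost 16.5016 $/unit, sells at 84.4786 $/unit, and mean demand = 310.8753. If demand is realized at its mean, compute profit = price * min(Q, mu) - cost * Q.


Sales at mu = min(267.4524, 310.8753) = 267.4524
Revenue = 84.4786 * 267.4524 = 22594.0043
Total cost = 16.5016 * 267.4524 = 4413.3925
Profit = 22594.0043 - 4413.3925 = 18180.6118

18180.6118 $


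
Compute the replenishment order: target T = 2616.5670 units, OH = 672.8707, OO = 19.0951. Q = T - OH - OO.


Inventory position = OH + OO = 672.8707 + 19.0951 = 691.9658
Q = 2616.5670 - 691.9658 = 1924.6012

1924.6012 units


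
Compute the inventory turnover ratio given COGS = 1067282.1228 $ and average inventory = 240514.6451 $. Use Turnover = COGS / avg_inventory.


Turnover = 1067282.1228 / 240514.6451 = 4.4375

4.4375


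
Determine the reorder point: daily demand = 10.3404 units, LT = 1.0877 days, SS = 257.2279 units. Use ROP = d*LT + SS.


d*LT = 10.3404 * 1.0877 = 11.2473
ROP = 11.2473 + 257.2279 = 268.4752

268.4752 units


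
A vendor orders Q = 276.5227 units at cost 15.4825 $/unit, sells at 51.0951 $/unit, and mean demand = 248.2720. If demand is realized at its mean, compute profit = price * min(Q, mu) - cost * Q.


Sales at mu = min(276.5227, 248.2720) = 248.2720
Revenue = 51.0951 * 248.2720 = 12685.4827
Total cost = 15.4825 * 276.5227 = 4281.2627
Profit = 12685.4827 - 4281.2627 = 8404.2200

8404.2200 $


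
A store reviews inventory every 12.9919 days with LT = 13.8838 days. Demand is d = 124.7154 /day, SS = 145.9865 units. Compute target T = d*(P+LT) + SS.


P + LT = 26.8757
d*(P+LT) = 124.7154 * 26.8757 = 3351.8137
T = 3351.8137 + 145.9865 = 3497.8002

3497.8002 units


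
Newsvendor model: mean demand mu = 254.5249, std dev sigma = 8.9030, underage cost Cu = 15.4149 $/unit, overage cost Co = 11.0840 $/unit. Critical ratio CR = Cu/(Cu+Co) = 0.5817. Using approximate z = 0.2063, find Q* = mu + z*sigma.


CR = Cu/(Cu+Co) = 15.4149/(15.4149+11.0840) = 0.5817
z = 0.2063
Q* = 254.5249 + 0.2063 * 8.9030 = 256.3616

256.3616 units


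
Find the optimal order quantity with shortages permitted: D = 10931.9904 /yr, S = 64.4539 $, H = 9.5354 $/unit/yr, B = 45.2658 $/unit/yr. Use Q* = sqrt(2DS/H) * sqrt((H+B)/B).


sqrt(2DS/H) = 384.4322
sqrt((H+B)/B) = 1.1003
Q* = 384.4322 * 1.1003 = 422.9896

422.9896 units


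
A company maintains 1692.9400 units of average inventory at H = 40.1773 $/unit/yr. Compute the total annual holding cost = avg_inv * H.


Cost = 1692.9400 * 40.1773 = 68017.7583

68017.7583 $/yr


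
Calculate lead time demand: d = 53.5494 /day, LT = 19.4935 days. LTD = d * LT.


LTD = 53.5494 * 19.4935 = 1043.8652

1043.8652 units


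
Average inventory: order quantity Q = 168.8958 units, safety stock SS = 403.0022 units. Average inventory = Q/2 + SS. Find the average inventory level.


Q/2 = 84.4479
Avg = 84.4479 + 403.0022 = 487.4501

487.4501 units


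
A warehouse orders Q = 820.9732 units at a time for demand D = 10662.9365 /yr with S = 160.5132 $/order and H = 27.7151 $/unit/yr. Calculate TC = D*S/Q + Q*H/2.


Ordering cost = D*S/Q = 2084.7721
Holding cost = Q*H/2 = 11376.6772
TC = 2084.7721 + 11376.6772 = 13461.4493

13461.4493 $/yr


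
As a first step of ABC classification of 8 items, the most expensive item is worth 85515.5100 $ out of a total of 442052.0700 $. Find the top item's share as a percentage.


Top item = 85515.5100
Total = 442052.0700
Percentage = 85515.5100 / 442052.0700 * 100 = 19.3451

19.3451%


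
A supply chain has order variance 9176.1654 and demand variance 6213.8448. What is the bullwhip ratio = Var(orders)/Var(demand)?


BW = 9176.1654 / 6213.8448 = 1.4767

1.4767


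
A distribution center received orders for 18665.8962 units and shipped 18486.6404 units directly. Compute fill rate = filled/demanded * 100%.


FR = 18486.6404 / 18665.8962 * 100 = 99.0397

99.0397%


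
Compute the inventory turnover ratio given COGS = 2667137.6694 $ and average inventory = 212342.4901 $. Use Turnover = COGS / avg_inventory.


Turnover = 2667137.6694 / 212342.4901 = 12.5605

12.5605


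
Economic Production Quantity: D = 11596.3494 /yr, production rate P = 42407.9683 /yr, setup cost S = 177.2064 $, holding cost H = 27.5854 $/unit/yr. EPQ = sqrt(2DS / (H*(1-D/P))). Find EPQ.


1 - D/P = 1 - 0.2734 = 0.7266
H*(1-D/P) = 20.0422
2DS = 4109894.6606
EPQ = sqrt(205061.6058) = 452.8373

452.8373 units


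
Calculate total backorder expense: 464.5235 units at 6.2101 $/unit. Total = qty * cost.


Total = 464.5235 * 6.2101 = 2884.7374

2884.7374 $


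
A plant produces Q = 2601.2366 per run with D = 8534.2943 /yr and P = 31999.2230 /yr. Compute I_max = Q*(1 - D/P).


D/P = 0.2667
1 - D/P = 0.7333
I_max = 2601.2366 * 0.7333 = 1907.4785

1907.4785 units


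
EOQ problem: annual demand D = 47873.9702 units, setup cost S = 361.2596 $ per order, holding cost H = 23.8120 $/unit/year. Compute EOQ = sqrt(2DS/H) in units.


2*D*S = 2 * 47873.9702 * 361.2596 = 34589862.6497
2*D*S/H = 1452623.1585
EOQ = sqrt(1452623.1585) = 1205.2482

1205.2482 units


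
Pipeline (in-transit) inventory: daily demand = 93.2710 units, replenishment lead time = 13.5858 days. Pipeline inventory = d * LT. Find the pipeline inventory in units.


Pipeline = 93.2710 * 13.5858 = 1267.1612

1267.1612 units


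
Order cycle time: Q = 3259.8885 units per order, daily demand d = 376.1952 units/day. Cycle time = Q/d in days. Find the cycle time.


Cycle = 3259.8885 / 376.1952 = 8.6654

8.6654 days


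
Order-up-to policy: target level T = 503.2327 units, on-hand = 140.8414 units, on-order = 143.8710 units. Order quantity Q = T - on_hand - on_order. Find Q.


Inventory position = OH + OO = 140.8414 + 143.8710 = 284.7124
Q = 503.2327 - 284.7124 = 218.5203

218.5203 units


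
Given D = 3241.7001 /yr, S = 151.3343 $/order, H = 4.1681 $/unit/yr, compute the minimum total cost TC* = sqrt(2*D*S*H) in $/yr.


2*D*S*H = 4089576.4592
TC* = sqrt(4089576.4592) = 2022.2701

2022.2701 $/yr


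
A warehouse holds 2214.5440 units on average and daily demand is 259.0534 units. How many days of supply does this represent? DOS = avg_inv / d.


DOS = 2214.5440 / 259.0534 = 8.5486

8.5486 days


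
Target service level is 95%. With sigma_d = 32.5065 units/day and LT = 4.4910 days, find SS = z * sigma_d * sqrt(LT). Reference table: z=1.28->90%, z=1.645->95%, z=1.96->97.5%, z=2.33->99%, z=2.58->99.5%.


From the table, SL = 95% corresponds to z = 1.645
sqrt(LT) = sqrt(4.4910) = 2.1192
SS = 1.645 * 32.5065 * 2.1192 = 113.3203

113.3203 units


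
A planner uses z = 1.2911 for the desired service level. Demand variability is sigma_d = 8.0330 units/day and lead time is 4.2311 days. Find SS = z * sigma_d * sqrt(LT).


sqrt(LT) = sqrt(4.2311) = 2.0570
SS = 1.2911 * 8.0330 * 2.0570 = 21.3336

21.3336 units


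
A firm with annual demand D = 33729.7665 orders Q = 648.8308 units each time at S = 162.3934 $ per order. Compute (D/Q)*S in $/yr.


Number of orders = D/Q = 51.9855
Cost = 51.9855 * 162.3934 = 8442.0953

8442.0953 $/yr


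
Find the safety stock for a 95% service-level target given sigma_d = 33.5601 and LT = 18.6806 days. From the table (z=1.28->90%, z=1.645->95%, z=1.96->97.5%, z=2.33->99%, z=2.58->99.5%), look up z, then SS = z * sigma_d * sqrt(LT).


From the table, SL = 95% corresponds to z = 1.645
sqrt(LT) = sqrt(18.6806) = 4.3221
SS = 1.645 * 33.5601 * 4.3221 = 238.6078

238.6078 units


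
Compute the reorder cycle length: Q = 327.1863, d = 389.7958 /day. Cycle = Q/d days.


Cycle = 327.1863 / 389.7958 = 0.8394

0.8394 days


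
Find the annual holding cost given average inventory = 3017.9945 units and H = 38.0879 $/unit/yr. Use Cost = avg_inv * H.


Cost = 3017.9945 * 38.0879 = 114949.0727

114949.0727 $/yr


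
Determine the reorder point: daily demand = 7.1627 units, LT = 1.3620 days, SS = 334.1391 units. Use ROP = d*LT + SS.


d*LT = 7.1627 * 1.3620 = 9.7556
ROP = 9.7556 + 334.1391 = 343.8947

343.8947 units


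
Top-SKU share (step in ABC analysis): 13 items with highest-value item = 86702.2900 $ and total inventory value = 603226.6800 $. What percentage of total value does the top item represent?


Top item = 86702.2900
Total = 603226.6800
Percentage = 86702.2900 / 603226.6800 * 100 = 14.3731

14.3731%


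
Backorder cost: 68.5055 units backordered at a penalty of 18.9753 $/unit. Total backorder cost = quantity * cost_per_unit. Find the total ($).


Total = 68.5055 * 18.9753 = 1299.9124

1299.9124 $


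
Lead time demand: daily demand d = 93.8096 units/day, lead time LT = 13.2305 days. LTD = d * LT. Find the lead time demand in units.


LTD = 93.8096 * 13.2305 = 1241.1479

1241.1479 units


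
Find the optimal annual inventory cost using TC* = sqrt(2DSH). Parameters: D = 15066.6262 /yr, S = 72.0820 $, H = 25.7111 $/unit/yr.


2*D*S*H = 55846182.9797
TC* = sqrt(55846182.9797) = 7473.0304

7473.0304 $/yr


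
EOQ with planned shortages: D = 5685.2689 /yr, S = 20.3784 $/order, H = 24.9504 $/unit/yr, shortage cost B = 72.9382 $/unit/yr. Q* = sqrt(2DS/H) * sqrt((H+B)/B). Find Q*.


sqrt(2DS/H) = 96.3689
sqrt((H+B)/B) = 1.1585
Q* = 96.3689 * 1.1585 = 111.6414

111.6414 units


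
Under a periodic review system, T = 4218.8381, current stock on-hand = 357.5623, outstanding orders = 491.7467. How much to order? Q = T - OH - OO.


Inventory position = OH + OO = 357.5623 + 491.7467 = 849.3090
Q = 4218.8381 - 849.3090 = 3369.5291

3369.5291 units


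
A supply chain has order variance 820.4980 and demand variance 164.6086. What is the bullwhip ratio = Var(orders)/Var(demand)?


BW = 820.4980 / 164.6086 = 4.9845

4.9845


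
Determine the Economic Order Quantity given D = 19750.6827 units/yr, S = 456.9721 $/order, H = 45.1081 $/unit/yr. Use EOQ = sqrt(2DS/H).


2*D*S = 2 * 19750.6827 * 456.9721 = 18051021.8997
2*D*S/H = 400172.5167
EOQ = sqrt(400172.5167) = 632.5919

632.5919 units


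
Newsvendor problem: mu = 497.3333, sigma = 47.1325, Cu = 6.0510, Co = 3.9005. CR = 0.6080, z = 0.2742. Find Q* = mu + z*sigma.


CR = Cu/(Cu+Co) = 6.0510/(6.0510+3.9005) = 0.6080
z = 0.2742
Q* = 497.3333 + 0.2742 * 47.1325 = 510.2570

510.2570 units


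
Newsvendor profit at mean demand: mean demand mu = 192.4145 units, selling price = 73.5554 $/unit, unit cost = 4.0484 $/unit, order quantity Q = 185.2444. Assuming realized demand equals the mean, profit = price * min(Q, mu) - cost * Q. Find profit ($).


Sales at mu = min(185.2444, 192.4145) = 185.2444
Revenue = 73.5554 * 185.2444 = 13625.7259
Total cost = 4.0484 * 185.2444 = 749.9434
Profit = 13625.7259 - 749.9434 = 12875.7825

12875.7825 $


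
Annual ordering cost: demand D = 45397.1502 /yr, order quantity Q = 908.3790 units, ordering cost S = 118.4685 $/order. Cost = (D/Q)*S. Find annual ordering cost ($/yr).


Number of orders = D/Q = 49.9760
Cost = 49.9760 * 118.4685 = 5920.5819

5920.5819 $/yr


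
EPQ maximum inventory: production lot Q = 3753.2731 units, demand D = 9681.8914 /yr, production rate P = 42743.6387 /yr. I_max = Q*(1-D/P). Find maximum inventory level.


D/P = 0.2265
1 - D/P = 0.7735
I_max = 3753.2731 * 0.7735 = 2903.1166

2903.1166 units


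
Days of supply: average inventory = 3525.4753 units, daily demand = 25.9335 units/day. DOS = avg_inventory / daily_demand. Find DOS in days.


DOS = 3525.4753 / 25.9335 = 135.9429

135.9429 days


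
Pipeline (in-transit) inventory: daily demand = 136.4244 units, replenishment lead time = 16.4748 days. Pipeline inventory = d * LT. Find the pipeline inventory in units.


Pipeline = 136.4244 * 16.4748 = 2247.5647

2247.5647 units


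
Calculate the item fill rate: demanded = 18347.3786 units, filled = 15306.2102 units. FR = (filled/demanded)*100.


FR = 15306.2102 / 18347.3786 * 100 = 83.4245

83.4245%


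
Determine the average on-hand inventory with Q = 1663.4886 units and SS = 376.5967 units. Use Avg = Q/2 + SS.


Q/2 = 831.7443
Avg = 831.7443 + 376.5967 = 1208.3410

1208.3410 units


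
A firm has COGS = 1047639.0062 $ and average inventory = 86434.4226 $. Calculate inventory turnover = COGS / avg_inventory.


Turnover = 1047639.0062 / 86434.4226 = 12.1206

12.1206


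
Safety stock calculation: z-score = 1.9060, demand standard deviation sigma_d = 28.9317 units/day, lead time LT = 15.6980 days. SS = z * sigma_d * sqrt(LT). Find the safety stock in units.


sqrt(LT) = sqrt(15.6980) = 3.9621
SS = 1.9060 * 28.9317 * 3.9621 = 218.4837

218.4837 units


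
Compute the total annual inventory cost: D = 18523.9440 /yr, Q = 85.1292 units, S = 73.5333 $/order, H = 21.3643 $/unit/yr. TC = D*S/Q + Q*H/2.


Ordering cost = D*S/Q = 16000.6993
Holding cost = Q*H/2 = 909.3629
TC = 16000.6993 + 909.3629 = 16910.0622

16910.0622 $/yr


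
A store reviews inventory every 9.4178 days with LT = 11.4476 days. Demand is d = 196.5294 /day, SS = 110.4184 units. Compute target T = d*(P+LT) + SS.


P + LT = 20.8654
d*(P+LT) = 196.5294 * 20.8654 = 4100.6645
T = 4100.6645 + 110.4184 = 4211.0829

4211.0829 units


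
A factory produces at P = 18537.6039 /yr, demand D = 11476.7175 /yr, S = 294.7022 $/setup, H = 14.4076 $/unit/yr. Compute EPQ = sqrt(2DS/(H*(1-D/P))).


1 - D/P = 1 - 0.6191 = 0.3809
H*(1-D/P) = 5.4878
2DS = 6764427.7921
EPQ = sqrt(1232633.0169) = 1110.2401

1110.2401 units


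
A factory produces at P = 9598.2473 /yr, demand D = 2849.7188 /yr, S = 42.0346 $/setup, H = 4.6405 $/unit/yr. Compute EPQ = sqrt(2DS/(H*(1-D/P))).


1 - D/P = 1 - 0.2969 = 0.7031
H*(1-D/P) = 3.2627
2DS = 239573.5797
EPQ = sqrt(73427.2045) = 270.9745

270.9745 units


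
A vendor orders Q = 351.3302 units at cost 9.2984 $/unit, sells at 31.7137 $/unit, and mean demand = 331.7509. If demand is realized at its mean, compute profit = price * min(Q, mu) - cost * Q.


Sales at mu = min(351.3302, 331.7509) = 331.7509
Revenue = 31.7137 * 331.7509 = 10521.0485
Total cost = 9.2984 * 351.3302 = 3266.8087
Profit = 10521.0485 - 3266.8087 = 7254.2398

7254.2398 $


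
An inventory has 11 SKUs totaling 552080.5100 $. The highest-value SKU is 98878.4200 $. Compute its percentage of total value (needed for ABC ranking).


Top item = 98878.4200
Total = 552080.5100
Percentage = 98878.4200 / 552080.5100 * 100 = 17.9101

17.9101%


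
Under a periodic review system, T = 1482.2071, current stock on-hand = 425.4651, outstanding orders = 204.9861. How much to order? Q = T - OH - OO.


Inventory position = OH + OO = 425.4651 + 204.9861 = 630.4512
Q = 1482.2071 - 630.4512 = 851.7559

851.7559 units


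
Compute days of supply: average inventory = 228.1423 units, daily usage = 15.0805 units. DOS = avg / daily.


DOS = 228.1423 / 15.0805 = 15.1283

15.1283 days


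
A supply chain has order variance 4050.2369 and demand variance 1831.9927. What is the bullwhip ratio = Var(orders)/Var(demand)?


BW = 4050.2369 / 1831.9927 = 2.2108

2.2108


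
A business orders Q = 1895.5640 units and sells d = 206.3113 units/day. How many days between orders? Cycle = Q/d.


Cycle = 1895.5640 / 206.3113 = 9.1879

9.1879 days


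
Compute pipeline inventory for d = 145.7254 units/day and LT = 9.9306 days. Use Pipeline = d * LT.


Pipeline = 145.7254 * 9.9306 = 1447.1407

1447.1407 units


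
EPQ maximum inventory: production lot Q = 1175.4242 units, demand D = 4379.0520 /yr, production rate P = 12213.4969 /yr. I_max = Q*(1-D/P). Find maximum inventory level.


D/P = 0.3585
1 - D/P = 0.6415
I_max = 1175.4242 * 0.6415 = 753.9852

753.9852 units


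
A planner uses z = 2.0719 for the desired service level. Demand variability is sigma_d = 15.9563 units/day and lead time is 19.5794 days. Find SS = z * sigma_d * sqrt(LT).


sqrt(LT) = sqrt(19.5794) = 4.4249
SS = 2.0719 * 15.9563 * 4.4249 = 146.2853

146.2853 units


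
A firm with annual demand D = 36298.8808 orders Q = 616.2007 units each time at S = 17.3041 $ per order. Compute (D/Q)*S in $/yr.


Number of orders = D/Q = 58.9076
Cost = 58.9076 * 17.3041 = 1019.3423

1019.3423 $/yr


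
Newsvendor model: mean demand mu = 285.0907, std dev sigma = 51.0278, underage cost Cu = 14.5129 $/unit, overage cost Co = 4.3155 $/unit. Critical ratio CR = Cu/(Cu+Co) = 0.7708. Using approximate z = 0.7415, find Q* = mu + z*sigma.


CR = Cu/(Cu+Co) = 14.5129/(14.5129+4.3155) = 0.7708
z = 0.7415
Q* = 285.0907 + 0.7415 * 51.0278 = 322.9278

322.9278 units


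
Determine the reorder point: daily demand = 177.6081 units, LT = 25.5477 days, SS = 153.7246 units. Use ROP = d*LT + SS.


d*LT = 177.6081 * 25.5477 = 4537.4785
ROP = 4537.4785 + 153.7246 = 4691.2031

4691.2031 units


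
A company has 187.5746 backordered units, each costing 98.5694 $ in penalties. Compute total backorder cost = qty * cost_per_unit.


Total = 187.5746 * 98.5694 = 18489.1158

18489.1158 $


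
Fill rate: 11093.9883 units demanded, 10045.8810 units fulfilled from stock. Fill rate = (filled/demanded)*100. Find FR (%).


FR = 10045.8810 / 11093.9883 * 100 = 90.5525

90.5525%


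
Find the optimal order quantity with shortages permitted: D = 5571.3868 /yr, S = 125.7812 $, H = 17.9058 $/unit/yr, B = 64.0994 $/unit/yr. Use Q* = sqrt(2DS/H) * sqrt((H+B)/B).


sqrt(2DS/H) = 279.7742
sqrt((H+B)/B) = 1.1311
Q* = 279.7742 * 1.1311 = 316.4473

316.4473 units


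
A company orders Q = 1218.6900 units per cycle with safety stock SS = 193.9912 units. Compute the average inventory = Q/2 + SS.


Q/2 = 609.3450
Avg = 609.3450 + 193.9912 = 803.3362

803.3362 units


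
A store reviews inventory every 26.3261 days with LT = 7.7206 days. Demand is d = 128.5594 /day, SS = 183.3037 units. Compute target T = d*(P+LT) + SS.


P + LT = 34.0467
d*(P+LT) = 128.5594 * 34.0467 = 4377.0233
T = 4377.0233 + 183.3037 = 4560.3270

4560.3270 units


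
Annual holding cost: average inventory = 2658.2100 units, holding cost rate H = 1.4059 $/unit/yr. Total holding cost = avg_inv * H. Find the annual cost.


Cost = 2658.2100 * 1.4059 = 3737.1774

3737.1774 $/yr


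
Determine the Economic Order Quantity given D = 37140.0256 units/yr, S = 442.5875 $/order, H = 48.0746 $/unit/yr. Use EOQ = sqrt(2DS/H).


2*D*S = 2 * 37140.0256 * 442.5875 = 32875422.1605
2*D*S/H = 683841.8242
EOQ = sqrt(683841.8242) = 826.9473

826.9473 units


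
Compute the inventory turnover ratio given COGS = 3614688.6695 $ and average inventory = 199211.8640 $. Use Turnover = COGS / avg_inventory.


Turnover = 3614688.6695 / 199211.8640 = 18.1449

18.1449


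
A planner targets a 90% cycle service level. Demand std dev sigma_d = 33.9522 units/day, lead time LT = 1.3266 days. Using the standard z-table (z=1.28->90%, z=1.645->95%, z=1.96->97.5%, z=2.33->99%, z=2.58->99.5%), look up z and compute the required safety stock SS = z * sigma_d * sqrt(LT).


From the table, SL = 90% corresponds to z = 1.28
sqrt(LT) = sqrt(1.3266) = 1.1518
SS = 1.28 * 33.9522 * 1.1518 = 50.0550

50.0550 units


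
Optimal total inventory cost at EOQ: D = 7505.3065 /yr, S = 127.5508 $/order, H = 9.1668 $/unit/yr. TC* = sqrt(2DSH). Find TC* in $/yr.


2*D*S*H = 17550899.1680
TC* = sqrt(17550899.1680) = 4189.3793

4189.3793 $/yr


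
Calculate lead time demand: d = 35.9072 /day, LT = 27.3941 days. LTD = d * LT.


LTD = 35.9072 * 27.3941 = 983.6454

983.6454 units


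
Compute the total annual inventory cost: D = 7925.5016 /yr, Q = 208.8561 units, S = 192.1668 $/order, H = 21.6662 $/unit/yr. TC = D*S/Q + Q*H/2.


Ordering cost = D*S/Q = 7292.1896
Holding cost = Q*H/2 = 2262.5590
TC = 7292.1896 + 2262.5590 = 9554.7486

9554.7486 $/yr


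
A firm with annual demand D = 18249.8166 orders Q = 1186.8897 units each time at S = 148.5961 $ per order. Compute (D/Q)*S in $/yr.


Number of orders = D/Q = 15.3762
Cost = 15.3762 * 148.5961 = 2284.8387

2284.8387 $/yr


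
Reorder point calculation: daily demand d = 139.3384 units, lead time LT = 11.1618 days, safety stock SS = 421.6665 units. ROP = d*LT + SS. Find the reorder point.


d*LT = 139.3384 * 11.1618 = 1555.2674
ROP = 1555.2674 + 421.6665 = 1976.9339

1976.9339 units


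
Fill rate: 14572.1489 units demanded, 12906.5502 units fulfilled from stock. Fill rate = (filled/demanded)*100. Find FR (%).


FR = 12906.5502 / 14572.1489 * 100 = 88.5700

88.5700%


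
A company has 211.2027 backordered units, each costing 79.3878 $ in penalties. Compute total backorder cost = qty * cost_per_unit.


Total = 211.2027 * 79.3878 = 16766.9177

16766.9177 $


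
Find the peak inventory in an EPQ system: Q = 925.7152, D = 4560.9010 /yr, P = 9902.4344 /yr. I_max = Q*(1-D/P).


D/P = 0.4606
1 - D/P = 0.5394
I_max = 925.7152 * 0.5394 = 499.3458

499.3458 units


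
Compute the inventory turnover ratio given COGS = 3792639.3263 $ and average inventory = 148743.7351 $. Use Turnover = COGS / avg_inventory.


Turnover = 3792639.3263 / 148743.7351 = 25.4978

25.4978


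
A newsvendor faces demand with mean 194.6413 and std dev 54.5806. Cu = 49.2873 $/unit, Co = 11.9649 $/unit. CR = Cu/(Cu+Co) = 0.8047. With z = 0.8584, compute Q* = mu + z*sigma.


CR = Cu/(Cu+Co) = 49.2873/(49.2873+11.9649) = 0.8047
z = 0.8584
Q* = 194.6413 + 0.8584 * 54.5806 = 241.4933

241.4933 units


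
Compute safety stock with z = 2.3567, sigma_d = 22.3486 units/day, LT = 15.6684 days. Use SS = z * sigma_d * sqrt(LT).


sqrt(LT) = sqrt(15.6684) = 3.9583
SS = 2.3567 * 22.3486 * 3.9583 = 208.4812

208.4812 units


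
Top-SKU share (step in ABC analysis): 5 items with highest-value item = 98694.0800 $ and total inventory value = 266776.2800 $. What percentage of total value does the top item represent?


Top item = 98694.0800
Total = 266776.2800
Percentage = 98694.0800 / 266776.2800 * 100 = 36.9951

36.9951%


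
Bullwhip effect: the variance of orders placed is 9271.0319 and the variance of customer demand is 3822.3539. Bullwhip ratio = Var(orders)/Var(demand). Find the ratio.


BW = 9271.0319 / 3822.3539 = 2.4255

2.4255


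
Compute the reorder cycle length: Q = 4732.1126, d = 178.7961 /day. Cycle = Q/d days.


Cycle = 4732.1126 / 178.7961 = 26.4665

26.4665 days


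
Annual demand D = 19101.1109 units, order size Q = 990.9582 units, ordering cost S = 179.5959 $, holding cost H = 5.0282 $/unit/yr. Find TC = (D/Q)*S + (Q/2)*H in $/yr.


Ordering cost = D*S/Q = 3461.7819
Holding cost = Q*H/2 = 2491.3680
TC = 3461.7819 + 2491.3680 = 5953.1500

5953.1500 $/yr


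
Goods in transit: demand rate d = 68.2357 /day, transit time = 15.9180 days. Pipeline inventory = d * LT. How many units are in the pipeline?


Pipeline = 68.2357 * 15.9180 = 1086.1759

1086.1759 units


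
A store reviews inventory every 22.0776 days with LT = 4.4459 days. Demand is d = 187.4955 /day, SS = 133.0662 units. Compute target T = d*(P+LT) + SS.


P + LT = 26.5235
d*(P+LT) = 187.4955 * 26.5235 = 4973.0369
T = 4973.0369 + 133.0662 = 5106.1031

5106.1031 units


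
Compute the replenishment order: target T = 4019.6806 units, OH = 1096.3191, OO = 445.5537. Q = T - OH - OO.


Inventory position = OH + OO = 1096.3191 + 445.5537 = 1541.8728
Q = 4019.6806 - 1541.8728 = 2477.8078

2477.8078 units


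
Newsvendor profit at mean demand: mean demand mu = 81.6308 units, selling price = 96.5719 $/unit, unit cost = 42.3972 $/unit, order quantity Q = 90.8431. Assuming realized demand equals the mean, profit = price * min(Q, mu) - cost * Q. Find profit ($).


Sales at mu = min(90.8431, 81.6308) = 81.6308
Revenue = 96.5719 * 81.6308 = 7883.2415
Total cost = 42.3972 * 90.8431 = 3851.4931
Profit = 7883.2415 - 3851.4931 = 4031.7484

4031.7484 $


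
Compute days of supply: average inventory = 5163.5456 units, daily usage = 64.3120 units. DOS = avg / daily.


DOS = 5163.5456 / 64.3120 = 80.2890

80.2890 days


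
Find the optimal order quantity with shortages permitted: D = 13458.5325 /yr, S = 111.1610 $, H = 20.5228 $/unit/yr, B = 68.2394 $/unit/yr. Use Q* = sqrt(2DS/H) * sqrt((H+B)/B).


sqrt(2DS/H) = 381.8315
sqrt((H+B)/B) = 1.1405
Q* = 381.8315 * 1.1405 = 435.4800

435.4800 units


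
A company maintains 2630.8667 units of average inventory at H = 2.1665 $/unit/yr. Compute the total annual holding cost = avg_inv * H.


Cost = 2630.8667 * 2.1665 = 5699.7727

5699.7727 $/yr


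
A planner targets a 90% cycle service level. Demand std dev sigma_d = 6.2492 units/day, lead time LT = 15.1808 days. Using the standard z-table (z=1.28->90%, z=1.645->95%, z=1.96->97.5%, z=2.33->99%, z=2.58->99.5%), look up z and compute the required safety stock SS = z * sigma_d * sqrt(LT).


From the table, SL = 90% corresponds to z = 1.28
sqrt(LT) = sqrt(15.1808) = 3.8963
SS = 1.28 * 6.2492 * 3.8963 = 31.1660

31.1660 units


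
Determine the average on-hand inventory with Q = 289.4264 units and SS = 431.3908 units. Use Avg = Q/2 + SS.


Q/2 = 144.7132
Avg = 144.7132 + 431.3908 = 576.1040

576.1040 units


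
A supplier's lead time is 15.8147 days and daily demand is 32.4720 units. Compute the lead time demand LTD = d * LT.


LTD = 32.4720 * 15.8147 = 513.5349

513.5349 units


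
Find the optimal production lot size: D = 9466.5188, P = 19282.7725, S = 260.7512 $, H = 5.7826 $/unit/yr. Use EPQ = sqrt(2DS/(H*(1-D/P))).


1 - D/P = 1 - 0.4909 = 0.5091
H*(1-D/P) = 2.9437
2DS = 4936812.2738
EPQ = sqrt(1677054.4546) = 1295.0114

1295.0114 units


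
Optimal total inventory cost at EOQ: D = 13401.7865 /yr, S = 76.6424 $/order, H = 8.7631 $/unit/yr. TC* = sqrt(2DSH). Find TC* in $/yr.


2*D*S*H = 18001950.1300
TC* = sqrt(18001950.1300) = 4242.8705

4242.8705 $/yr


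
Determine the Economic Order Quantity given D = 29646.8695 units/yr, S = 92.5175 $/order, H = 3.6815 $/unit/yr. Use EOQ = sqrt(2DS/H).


2*D*S = 2 * 29646.8695 * 92.5175 = 5485708.4979
2*D*S/H = 1490074.2898
EOQ = sqrt(1490074.2898) = 1220.6860

1220.6860 units


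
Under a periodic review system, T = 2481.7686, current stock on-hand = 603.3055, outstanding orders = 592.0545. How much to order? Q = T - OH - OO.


Inventory position = OH + OO = 603.3055 + 592.0545 = 1195.3600
Q = 2481.7686 - 1195.3600 = 1286.4086

1286.4086 units


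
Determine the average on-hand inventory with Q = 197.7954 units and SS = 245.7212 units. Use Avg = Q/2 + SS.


Q/2 = 98.8977
Avg = 98.8977 + 245.7212 = 344.6189

344.6189 units


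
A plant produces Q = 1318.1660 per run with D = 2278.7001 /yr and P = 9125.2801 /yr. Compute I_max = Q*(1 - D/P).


D/P = 0.2497
1 - D/P = 0.7503
I_max = 1318.1660 * 0.7503 = 989.0030

989.0030 units


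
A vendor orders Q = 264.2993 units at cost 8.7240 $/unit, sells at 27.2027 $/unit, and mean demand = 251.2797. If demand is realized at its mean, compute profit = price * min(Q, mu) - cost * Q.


Sales at mu = min(264.2993, 251.2797) = 251.2797
Revenue = 27.2027 * 251.2797 = 6835.4863
Total cost = 8.7240 * 264.2993 = 2305.7471
Profit = 6835.4863 - 2305.7471 = 4529.7392

4529.7392 $


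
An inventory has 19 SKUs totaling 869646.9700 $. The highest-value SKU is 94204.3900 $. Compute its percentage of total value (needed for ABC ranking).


Top item = 94204.3900
Total = 869646.9700
Percentage = 94204.3900 / 869646.9700 * 100 = 10.8325

10.8325%


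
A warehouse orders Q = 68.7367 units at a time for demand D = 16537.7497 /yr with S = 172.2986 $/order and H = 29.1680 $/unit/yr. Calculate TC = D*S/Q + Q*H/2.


Ordering cost = D*S/Q = 41454.2904
Holding cost = Q*H/2 = 1002.4560
TC = 41454.2904 + 1002.4560 = 42456.7464

42456.7464 $/yr


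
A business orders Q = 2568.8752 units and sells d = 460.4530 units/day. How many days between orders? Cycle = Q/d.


Cycle = 2568.8752 / 460.4530 = 5.5790

5.5790 days


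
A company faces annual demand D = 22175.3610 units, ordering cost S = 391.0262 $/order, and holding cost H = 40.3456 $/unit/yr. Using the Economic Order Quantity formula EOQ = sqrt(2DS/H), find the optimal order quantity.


2*D*S = 2 * 22175.3610 * 391.0262 = 17342294.2909
2*D*S/H = 429843.5094
EOQ = sqrt(429843.5094) = 655.6245

655.6245 units


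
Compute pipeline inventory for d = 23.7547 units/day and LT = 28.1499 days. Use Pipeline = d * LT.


Pipeline = 23.7547 * 28.1499 = 668.6924

668.6924 units


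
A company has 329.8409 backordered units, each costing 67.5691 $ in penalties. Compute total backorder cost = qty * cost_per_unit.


Total = 329.8409 * 67.5691 = 22287.0528

22287.0528 $


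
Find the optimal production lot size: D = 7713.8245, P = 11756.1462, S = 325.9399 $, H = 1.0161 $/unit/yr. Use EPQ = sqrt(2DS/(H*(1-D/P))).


1 - D/P = 1 - 0.6562 = 0.3438
H*(1-D/P) = 0.3494
2DS = 5028486.3723
EPQ = sqrt(14392456.6971) = 3793.7391

3793.7391 units


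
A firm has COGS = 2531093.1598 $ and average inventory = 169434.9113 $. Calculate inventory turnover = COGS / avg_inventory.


Turnover = 2531093.1598 / 169434.9113 = 14.9384

14.9384


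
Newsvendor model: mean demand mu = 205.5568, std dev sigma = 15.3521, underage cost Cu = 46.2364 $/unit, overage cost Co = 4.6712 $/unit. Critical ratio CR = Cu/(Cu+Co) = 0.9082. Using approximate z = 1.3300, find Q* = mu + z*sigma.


CR = Cu/(Cu+Co) = 46.2364/(46.2364+4.6712) = 0.9082
z = 1.3300
Q* = 205.5568 + 1.3300 * 15.3521 = 225.9751

225.9751 units


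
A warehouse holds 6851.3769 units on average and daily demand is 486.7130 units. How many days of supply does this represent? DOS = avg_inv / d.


DOS = 6851.3769 / 486.7130 = 14.0768

14.0768 days


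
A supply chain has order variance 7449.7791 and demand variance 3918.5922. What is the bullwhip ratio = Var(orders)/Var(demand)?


BW = 7449.7791 / 3918.5922 = 1.9011

1.9011


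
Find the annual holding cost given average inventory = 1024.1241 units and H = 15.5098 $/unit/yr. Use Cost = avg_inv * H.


Cost = 1024.1241 * 15.5098 = 15883.9600

15883.9600 $/yr


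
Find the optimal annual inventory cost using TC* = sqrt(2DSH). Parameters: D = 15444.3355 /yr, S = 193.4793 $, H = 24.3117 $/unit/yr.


2*D*S*H = 145294461.0909
TC* = sqrt(145294461.0909) = 12053.8152

12053.8152 $/yr


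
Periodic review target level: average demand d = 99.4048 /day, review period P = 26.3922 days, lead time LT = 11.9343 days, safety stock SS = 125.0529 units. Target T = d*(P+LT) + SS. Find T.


P + LT = 38.3265
d*(P+LT) = 99.4048 * 38.3265 = 3809.8381
T = 3809.8381 + 125.0529 = 3934.8910

3934.8910 units


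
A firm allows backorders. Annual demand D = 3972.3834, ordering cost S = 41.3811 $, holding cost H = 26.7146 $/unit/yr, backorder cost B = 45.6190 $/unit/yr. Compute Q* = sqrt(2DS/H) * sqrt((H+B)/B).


sqrt(2DS/H) = 110.9347
sqrt((H+B)/B) = 1.2592
Q* = 110.9347 * 1.2592 = 139.6897

139.6897 units


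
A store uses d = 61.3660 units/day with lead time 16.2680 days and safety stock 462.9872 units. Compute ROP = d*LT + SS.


d*LT = 61.3660 * 16.2680 = 998.3021
ROP = 998.3021 + 462.9872 = 1461.2893

1461.2893 units


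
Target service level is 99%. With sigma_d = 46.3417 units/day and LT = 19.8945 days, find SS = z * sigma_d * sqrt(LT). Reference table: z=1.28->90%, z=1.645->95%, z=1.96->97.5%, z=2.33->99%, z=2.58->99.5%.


From the table, SL = 99% corresponds to z = 2.33
sqrt(LT) = sqrt(19.8945) = 4.4603
SS = 2.33 * 46.3417 * 4.4603 = 481.6088

481.6088 units


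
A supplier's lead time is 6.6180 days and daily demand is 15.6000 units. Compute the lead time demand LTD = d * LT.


LTD = 15.6000 * 6.6180 = 103.2408

103.2408 units


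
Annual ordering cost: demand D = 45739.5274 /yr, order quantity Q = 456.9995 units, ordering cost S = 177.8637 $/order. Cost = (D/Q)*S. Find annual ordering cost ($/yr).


Number of orders = D/Q = 100.0866
Cost = 100.0866 * 177.8637 = 17801.7735

17801.7735 $/yr


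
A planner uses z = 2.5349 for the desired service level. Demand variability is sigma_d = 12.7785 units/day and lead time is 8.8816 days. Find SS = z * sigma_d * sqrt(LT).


sqrt(LT) = sqrt(8.8816) = 2.9802
SS = 2.5349 * 12.7785 * 2.9802 = 96.5353

96.5353 units


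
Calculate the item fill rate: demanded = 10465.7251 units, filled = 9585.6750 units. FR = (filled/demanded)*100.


FR = 9585.6750 / 10465.7251 * 100 = 91.5911

91.5911%


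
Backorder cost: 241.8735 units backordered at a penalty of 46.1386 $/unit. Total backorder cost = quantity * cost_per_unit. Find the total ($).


Total = 241.8735 * 46.1386 = 11159.7047

11159.7047 $


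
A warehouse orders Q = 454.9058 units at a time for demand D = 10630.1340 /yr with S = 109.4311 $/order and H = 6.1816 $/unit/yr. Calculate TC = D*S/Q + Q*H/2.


Ordering cost = D*S/Q = 2557.1608
Holding cost = Q*H/2 = 1406.0228
TC = 2557.1608 + 1406.0228 = 3963.1836

3963.1836 $/yr


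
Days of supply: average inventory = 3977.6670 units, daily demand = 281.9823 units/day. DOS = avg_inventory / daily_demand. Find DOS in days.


DOS = 3977.6670 / 281.9823 = 14.1061

14.1061 days


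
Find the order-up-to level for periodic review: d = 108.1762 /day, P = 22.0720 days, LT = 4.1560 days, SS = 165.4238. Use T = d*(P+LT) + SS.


P + LT = 26.2280
d*(P+LT) = 108.1762 * 26.2280 = 2837.2454
T = 2837.2454 + 165.4238 = 3002.6692

3002.6692 units


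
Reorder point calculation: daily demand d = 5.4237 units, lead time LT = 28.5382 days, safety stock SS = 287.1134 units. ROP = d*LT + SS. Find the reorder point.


d*LT = 5.4237 * 28.5382 = 154.7826
ROP = 154.7826 + 287.1134 = 441.8960

441.8960 units


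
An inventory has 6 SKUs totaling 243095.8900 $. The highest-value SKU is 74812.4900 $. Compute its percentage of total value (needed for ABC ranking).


Top item = 74812.4900
Total = 243095.8900
Percentage = 74812.4900 / 243095.8900 * 100 = 30.7749

30.7749%


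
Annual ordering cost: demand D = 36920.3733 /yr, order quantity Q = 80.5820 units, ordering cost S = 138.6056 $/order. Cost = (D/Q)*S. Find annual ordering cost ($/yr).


Number of orders = D/Q = 458.1715
Cost = 458.1715 * 138.6056 = 63505.1313

63505.1313 $/yr


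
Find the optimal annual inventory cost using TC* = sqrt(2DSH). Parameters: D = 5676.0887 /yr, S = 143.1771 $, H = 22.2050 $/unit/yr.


2*D*S*H = 36091381.6809
TC* = sqrt(36091381.6809) = 6007.6103

6007.6103 $/yr


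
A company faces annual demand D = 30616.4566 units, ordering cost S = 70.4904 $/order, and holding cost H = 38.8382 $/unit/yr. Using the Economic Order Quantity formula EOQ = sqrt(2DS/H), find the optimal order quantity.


2*D*S = 2 * 30616.4566 * 70.4904 = 4316332.5446
2*D*S/H = 111136.2665
EOQ = sqrt(111136.2665) = 333.3711

333.3711 units


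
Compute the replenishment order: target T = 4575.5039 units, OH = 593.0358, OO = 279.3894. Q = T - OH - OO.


Inventory position = OH + OO = 593.0358 + 279.3894 = 872.4252
Q = 4575.5039 - 872.4252 = 3703.0787

3703.0787 units


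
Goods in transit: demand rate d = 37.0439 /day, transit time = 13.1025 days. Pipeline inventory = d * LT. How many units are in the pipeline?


Pipeline = 37.0439 * 13.1025 = 485.3677

485.3677 units


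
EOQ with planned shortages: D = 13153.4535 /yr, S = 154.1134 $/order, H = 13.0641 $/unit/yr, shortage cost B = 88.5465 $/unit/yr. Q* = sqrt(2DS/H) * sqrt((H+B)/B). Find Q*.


sqrt(2DS/H) = 557.0772
sqrt((H+B)/B) = 1.0712
Q* = 557.0772 * 1.0712 = 596.7592

596.7592 units


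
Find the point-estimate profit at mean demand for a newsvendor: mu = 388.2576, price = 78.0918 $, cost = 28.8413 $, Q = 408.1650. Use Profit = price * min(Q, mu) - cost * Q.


Sales at mu = min(408.1650, 388.2576) = 388.2576
Revenue = 78.0918 * 388.2576 = 30319.7348
Total cost = 28.8413 * 408.1650 = 11772.0092
Profit = 30319.7348 - 11772.0092 = 18547.7256

18547.7256 $


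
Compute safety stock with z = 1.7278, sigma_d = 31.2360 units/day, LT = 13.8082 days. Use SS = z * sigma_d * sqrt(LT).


sqrt(LT) = sqrt(13.8082) = 3.7159
SS = 1.7278 * 31.2360 * 3.7159 = 200.5476

200.5476 units


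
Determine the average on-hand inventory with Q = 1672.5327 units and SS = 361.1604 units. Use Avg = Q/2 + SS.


Q/2 = 836.2663
Avg = 836.2663 + 361.1604 = 1197.4268

1197.4268 units


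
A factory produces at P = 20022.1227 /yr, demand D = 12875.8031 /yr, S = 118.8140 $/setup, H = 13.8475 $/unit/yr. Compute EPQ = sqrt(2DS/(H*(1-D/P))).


1 - D/P = 1 - 0.6431 = 0.3569
H*(1-D/P) = 4.9425
2DS = 3059651.3390
EPQ = sqrt(619053.5939) = 786.7996

786.7996 units


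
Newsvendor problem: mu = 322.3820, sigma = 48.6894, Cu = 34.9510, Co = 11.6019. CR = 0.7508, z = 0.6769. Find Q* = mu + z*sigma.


CR = Cu/(Cu+Co) = 34.9510/(34.9510+11.6019) = 0.7508
z = 0.6769
Q* = 322.3820 + 0.6769 * 48.6894 = 355.3399

355.3399 units


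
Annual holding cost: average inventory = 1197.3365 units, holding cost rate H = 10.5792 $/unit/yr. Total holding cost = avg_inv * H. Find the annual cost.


Cost = 1197.3365 * 10.5792 = 12666.8623

12666.8623 $/yr


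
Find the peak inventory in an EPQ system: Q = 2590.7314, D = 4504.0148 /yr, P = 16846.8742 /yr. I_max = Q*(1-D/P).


D/P = 0.2674
1 - D/P = 0.7326
I_max = 2590.7314 * 0.7326 = 1898.0989

1898.0989 units


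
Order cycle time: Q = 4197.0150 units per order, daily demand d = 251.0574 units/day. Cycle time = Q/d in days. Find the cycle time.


Cycle = 4197.0150 / 251.0574 = 16.7174

16.7174 days


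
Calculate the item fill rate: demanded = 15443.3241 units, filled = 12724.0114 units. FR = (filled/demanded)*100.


FR = 12724.0114 / 15443.3241 * 100 = 82.3917

82.3917%


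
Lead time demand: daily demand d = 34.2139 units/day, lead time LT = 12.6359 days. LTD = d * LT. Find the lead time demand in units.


LTD = 34.2139 * 12.6359 = 432.3234

432.3234 units


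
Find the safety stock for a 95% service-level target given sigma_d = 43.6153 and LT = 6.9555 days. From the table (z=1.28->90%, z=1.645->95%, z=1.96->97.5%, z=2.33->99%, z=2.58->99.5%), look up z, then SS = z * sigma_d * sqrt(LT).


From the table, SL = 95% corresponds to z = 1.645
sqrt(LT) = sqrt(6.9555) = 2.6373
SS = 1.645 * 43.6153 * 2.6373 = 189.2208

189.2208 units


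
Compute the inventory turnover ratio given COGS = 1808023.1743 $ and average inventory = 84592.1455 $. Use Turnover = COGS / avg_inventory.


Turnover = 1808023.1743 / 84592.1455 = 21.3734

21.3734


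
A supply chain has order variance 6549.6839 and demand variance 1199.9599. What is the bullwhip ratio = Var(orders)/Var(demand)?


BW = 6549.6839 / 1199.9599 = 5.4583

5.4583


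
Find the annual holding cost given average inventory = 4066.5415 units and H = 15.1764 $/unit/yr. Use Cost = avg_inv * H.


Cost = 4066.5415 * 15.1764 = 61715.4604

61715.4604 $/yr


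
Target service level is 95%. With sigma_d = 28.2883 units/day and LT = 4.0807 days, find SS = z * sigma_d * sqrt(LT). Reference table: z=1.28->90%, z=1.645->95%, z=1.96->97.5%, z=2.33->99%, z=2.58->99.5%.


From the table, SL = 95% corresponds to z = 1.645
sqrt(LT) = sqrt(4.0807) = 2.0201
SS = 1.645 * 28.2883 * 2.0201 = 94.0026

94.0026 units


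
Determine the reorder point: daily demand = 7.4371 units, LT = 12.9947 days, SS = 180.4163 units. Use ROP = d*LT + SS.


d*LT = 7.4371 * 12.9947 = 96.6429
ROP = 96.6429 + 180.4163 = 277.0592

277.0592 units
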